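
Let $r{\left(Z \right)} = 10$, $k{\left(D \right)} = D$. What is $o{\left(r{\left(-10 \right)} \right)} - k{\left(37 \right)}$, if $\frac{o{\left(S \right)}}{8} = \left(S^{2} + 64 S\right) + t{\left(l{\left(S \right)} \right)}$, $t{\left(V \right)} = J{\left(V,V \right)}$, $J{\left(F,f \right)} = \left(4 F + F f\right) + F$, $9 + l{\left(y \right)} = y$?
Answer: $5931$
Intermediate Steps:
$l{\left(y \right)} = -9 + y$
$J{\left(F,f \right)} = 5 F + F f$
$t{\left(V \right)} = V \left(5 + V\right)$
$o{\left(S \right)} = 8 S^{2} + 512 S + 8 \left(-9 + S\right) \left(-4 + S\right)$ ($o{\left(S \right)} = 8 \left(\left(S^{2} + 64 S\right) + \left(-9 + S\right) \left(5 + \left(-9 + S\right)\right)\right) = 8 \left(\left(S^{2} + 64 S\right) + \left(-9 + S\right) \left(-4 + S\right)\right) = 8 \left(S^{2} + 64 S + \left(-9 + S\right) \left(-4 + S\right)\right) = 8 S^{2} + 512 S + 8 \left(-9 + S\right) \left(-4 + S\right)$)
$o{\left(r{\left(-10 \right)} \right)} - k{\left(37 \right)} = \left(288 + 16 \cdot 10^{2} + 408 \cdot 10\right) - 37 = \left(288 + 16 \cdot 100 + 4080\right) - 37 = \left(288 + 1600 + 4080\right) - 37 = 5968 - 37 = 5931$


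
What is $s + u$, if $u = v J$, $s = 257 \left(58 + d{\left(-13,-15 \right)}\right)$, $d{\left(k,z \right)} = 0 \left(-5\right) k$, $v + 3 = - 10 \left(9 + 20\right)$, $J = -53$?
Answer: $30435$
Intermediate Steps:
$v = -293$ ($v = -3 - 10 \left(9 + 20\right) = -3 - 290 = -293$)
$d{\left(k,z \right)} = 0$ ($d{\left(k,z \right)} = 0 k = 0$)
$s = 14906$ ($s = 257 \left(58 + 0\right) = 257 \cdot 58 = 14906$)
$u = 15529$ ($u = \left(-293\right) \left(-53\right) = 15529$)
$s + u = 14906 + 15529 = 30435$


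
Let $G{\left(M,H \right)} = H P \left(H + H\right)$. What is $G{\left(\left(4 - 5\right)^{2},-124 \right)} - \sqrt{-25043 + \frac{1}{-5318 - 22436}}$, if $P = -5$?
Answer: $-153760 - \frac{9 i \sqrt{238151051382}}{27754} \approx -1.5376 \cdot 10^{5} - 158.25 i$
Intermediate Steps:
$G{\left(M,H \right)} = - 10 H^{2}$ ($G{\left(M,H \right)} = H \left(-5\right) \left(H + H\right) = - 5 H 2 H = - 10 H^{2}$)
$G{\left(\left(4 - 5\right)^{2},-124 \right)} - \sqrt{-25043 + \frac{1}{-5318 - 22436}} = - 10 \left(-124\right)^{2} - \sqrt{-25043 + \frac{1}{-5318 - 22436}} = \left(-10\right) 15376 - \sqrt{-25043 + \frac{1}{-27754}} = -153760 - \sqrt{-25043 - \frac{1}{27754}} = -153760 - \sqrt{- \frac{695043423}{27754}} = -153760 - \frac{9 i \sqrt{238151051382}}{27754}$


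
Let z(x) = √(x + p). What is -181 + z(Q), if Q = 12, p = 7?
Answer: -181 + √19 ≈ -176.64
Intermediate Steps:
z(x) = √(7 + x) (z(x) = √(x + 7) = √(7 + x))
-181 + z(Q) = -181 + √(7 + 12) = -181 + √19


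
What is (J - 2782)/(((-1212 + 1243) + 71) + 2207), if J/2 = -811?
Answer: -4404/2309 ≈ -1.9073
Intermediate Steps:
J = -1622 (J = 2*(-811) = -1622)
(J - 2782)/(((-1212 + 1243) + 71) + 2207) = (-1622 - 2782)/(((-1212 + 1243) + 71) + 2207) = -4404/((31 + 71) + 2207) = -4404/(102 + 2207) = -4404/2309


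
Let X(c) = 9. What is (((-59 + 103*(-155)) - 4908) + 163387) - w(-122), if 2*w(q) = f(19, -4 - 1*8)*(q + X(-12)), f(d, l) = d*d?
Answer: 325703/2 ≈ 1.6285e+5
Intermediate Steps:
f(d, l) = d²
w(q) = 3249/2 + 361*q/2 (w(q) = (19²*(q + 9))/2 = (361*(9 + q))/2 = (3249 + 361*q)/2 = 3249/2 + 361*q/2)
(((-59 + 103*(-155)) - 4908) + 163387) - w(-122) = (((-59 + 103*(-155)) - 4908) + 163387) - (3249/2 + (361/2)*(-122)) = (((-59 - 15965) - 4908) + 163387) - (3249/2 - 22021) = ((-16024 - 4908) + 163387) - 1*(-40793/2) = (-20932 + 163387) + 40793/2 = 142455 + 40793/2 = 325703/2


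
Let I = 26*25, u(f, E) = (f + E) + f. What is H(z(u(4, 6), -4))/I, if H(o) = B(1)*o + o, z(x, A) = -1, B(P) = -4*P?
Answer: 3/650 ≈ 0.0046154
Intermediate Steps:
u(f, E) = E + 2*f (u(f, E) = (E + f) + f = E + 2*f)
I = 650
H(o) = -3*o (H(o) = (-4*1)*o + o = -4*o + o = -3*o)
H(z(u(4, 6), -4))/I = -3*(-1)/650 = 3*(1/650) = 3/650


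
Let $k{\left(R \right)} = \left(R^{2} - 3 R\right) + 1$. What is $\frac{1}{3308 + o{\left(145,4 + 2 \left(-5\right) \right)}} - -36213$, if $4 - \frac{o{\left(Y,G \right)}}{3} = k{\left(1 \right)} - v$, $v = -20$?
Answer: $\frac{118163020}{3263} \approx 36213.0$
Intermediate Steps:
$k{\left(R \right)} = 1 + R^{2} - 3 R$
$o{\left(Y,G \right)} = -45$ ($o{\left(Y,G \right)} = 12 - 3 \left(\left(1 + 1^{2} - 3\right) - -20\right) = 12 - 3 \left(\left(1 + 1 - 3\right) + 20\right) = 12 - 3 \left(-1 + 20\right) = 12 - 57 = -45$)
$\frac{1}{3308 + o{\left(145,4 + 2 \left(-5\right) \right)}} - -36213 = \frac{1}{3308 - 45} - -36213 = \frac{1}{3263} + 36213 = \frac{118163020}{3263}$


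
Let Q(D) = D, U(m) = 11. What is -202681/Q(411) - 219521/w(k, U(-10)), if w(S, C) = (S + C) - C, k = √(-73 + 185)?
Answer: -202681/411 - 219521*√7/28 ≈ -21236.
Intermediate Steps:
k = 4*√7 (k = √112 = 4*√7 ≈ 10.583)
w(S, C) = S (w(S, C) = (C + S) - C = S)
-202681/Q(411) - 219521/w(k, U(-10)) = -202681/411 - 219521*√7/28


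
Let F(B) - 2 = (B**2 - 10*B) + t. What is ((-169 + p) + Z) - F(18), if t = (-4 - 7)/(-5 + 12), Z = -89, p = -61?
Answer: -3244/7 ≈ -463.43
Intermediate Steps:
t = -11/7 ≈ -1.5714
F(B) = 3/7 + B**2 - 10*B (F(B) = 2 + ((B**2 - 10*B) - 11/7) = 2 + (-11/7 + B**2 - 10*B) = 3/7 + B**2 - 10*B)
((-169 + p) + Z) - F(18) = ((-169 - 61) - 89) - (3/7 + 18**2 - 10*18) = (-230 - 89) - (3/7 + 324 - 180) = -319 - 1*1011/7 = -319 - 1011/7 = -3244/7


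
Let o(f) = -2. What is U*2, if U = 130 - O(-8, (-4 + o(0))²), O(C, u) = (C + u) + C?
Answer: 220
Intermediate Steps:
O(C, u) = u + 2*C
U = 110 (U = 130 - ((-4 - 2)² + 2*(-8)) = 130 - ((-6)² - 16) = 130 - (36 - 16) = 130 - 1*20 = 130 - 20 = 110)
U*2 = 110*2 = 220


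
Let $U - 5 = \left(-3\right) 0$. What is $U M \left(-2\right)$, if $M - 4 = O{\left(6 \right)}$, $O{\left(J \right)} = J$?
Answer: $-100$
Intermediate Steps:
$U = 5$ ($U = 5 - 0 = 5 + 0 = 5$)
$M = 10$ ($M = 4 + 6 = 10$)
$U M \left(-2\right) = 5 \cdot 10 \left(-2\right) = 50 \left(-2\right) = -100$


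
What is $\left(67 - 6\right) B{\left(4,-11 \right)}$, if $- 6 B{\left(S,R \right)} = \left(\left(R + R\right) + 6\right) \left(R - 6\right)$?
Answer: $- \frac{8296}{3} \approx -2765.3$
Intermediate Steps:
$B{\left(S,R \right)} = - \frac{\left(-6 + R\right) \left(6 + 2 R\right)}{6}$ ($B{\left(S,R \right)} = - \frac{\left(\left(R + R\right) + 6\right) \left(R - 6\right)}{6} = - \frac{\left(2 R + 6\right) \left(-6 + R\right)}{6} = - \frac{\left(6 + 2 R\right) \left(-6 + R\right)}{6} = - \frac{\left(-6 + R\right) \left(6 + 2 R\right)}{6}$)
$\left(67 - 6\right) B{\left(4,-11 \right)} = \left(67 - 6\right) \left(6 - 11 - \frac{\left(-11\right)^{2}}{3}\right) = 61 \left(6 - 11 - \frac{121}{3}\right) = 61 \left(- \frac{136}{3}\right) = - \frac{8296}{3}$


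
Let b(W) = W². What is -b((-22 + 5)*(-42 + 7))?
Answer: -354025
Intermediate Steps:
-b((-22 + 5)*(-42 + 7)) = -((-22 + 5)*(-42 + 7))² = -(-17*(-35))² = -1*595² = -1*354025 = -354025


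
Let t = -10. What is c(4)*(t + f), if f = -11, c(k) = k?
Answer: -84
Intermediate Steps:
c(4)*(t + f) = 4*(-10 - 11) = 4*(-21) = -84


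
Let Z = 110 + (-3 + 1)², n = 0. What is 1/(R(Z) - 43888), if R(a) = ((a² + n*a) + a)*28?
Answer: 1/323192 ≈ 3.0941e-6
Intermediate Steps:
Z = 114 (Z = 110 + (-2)² = 110 + 4 = 114)
R(a) = 28*a + 28*a² (R(a) = ((a² + 0*a) + a)*28 = ((a² + 0) + a)*28 = (a² + a)*28 = (a + a²)*28 = 28*a + 28*a²)
1/(R(Z) - 43888) = 1/(28*114*(1 + 114) - 43888) = 1/(28*114*115 - 43888) = 1/(367080 - 43888) = 1/323192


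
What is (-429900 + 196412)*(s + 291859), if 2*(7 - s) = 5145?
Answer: -67546560728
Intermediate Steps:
s = -5131/2 (s = 7 - 1/2*5145 = 7 - 5145/2 = -5131/2 ≈ -2565.5)
(-429900 + 196412)*(s + 291859) = (-429900 + 196412)*(-5131/2 + 291859) = -233488*578587/2 = -67546560728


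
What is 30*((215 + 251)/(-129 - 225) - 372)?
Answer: -660770/59 ≈ -11199.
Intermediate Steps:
30*((215 + 251)/(-129 - 225) - 372) = 30*(466/(-354) - 372) = 30*(466*(-1/354) - 372) = 30*(-233/177 - 372) = 30*(-66077/177) = -660770/59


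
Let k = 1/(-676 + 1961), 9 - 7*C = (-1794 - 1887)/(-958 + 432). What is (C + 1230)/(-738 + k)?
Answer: -5820938205/3491747378 ≈ -1.6671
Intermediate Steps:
C = 1053/3682 (C = 9/7 - (-1794 - 1887)/(7*(-958 + 432)) = 9/7 - (-3681)/(7*(-526)) = 9/7 - (-3681)*(-1)/(7*526) = 9/7 - ⅐*3681/526 = 9/7 - 3681/3682 = 1053/3682 ≈ 0.28599)
k = 1/1285 ≈ 0.00077821
(C + 1230)/(-738 + k) = (1053/3682 + 1230)/(-738 + 1/1285) = 4529913/(3682*(-948329/1285)) = (4529913/3682)*(-1285/948329) = -5820938205/3491747378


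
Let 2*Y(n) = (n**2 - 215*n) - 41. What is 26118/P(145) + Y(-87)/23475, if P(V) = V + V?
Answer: 123384767/1361550 ≈ 90.621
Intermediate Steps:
P(V) = 2*V
Y(n) = -41/2 + n**2/2 - 215*n/2 (Y(n) = ((n**2 - 215*n) - 41)/2 = (-41 + n**2 - 215*n)/2 = -41/2 + n**2/2 - 215*n/2)
26118/P(145) + Y(-87)/23475 = 26118/((2*145)) + (-41/2 + (1/2)*(-87)**2 - 215/2*(-87))/23475 = 26118/290 + (-41/2 + (1/2)*7569 + 18705/2)*(1/23475) = 26118*(1/290) + (-41/2 + 7569/2 + 18705/2)*(1/23475) = 13059/145 + (26233/2)*(1/23475) = 13059/145 + 26233/46950 = 123384767/1361550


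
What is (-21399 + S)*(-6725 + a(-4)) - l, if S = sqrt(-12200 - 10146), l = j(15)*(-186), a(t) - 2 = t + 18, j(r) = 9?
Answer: 143567565 - 6709*I*sqrt(22346) ≈ 1.4357e+8 - 1.0029e+6*I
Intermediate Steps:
a(t) = 20 + t (a(t) = 2 + (t + 18) = 2 + (18 + t) = 20 + t)
l = -1674 (l = 9*(-186) = -1674)
S = I*sqrt(22346) (S = sqrt(-22346) = I*sqrt(22346) ≈ 149.49*I)
(-21399 + S)*(-6725 + a(-4)) - l = (-21399 + I*sqrt(22346))*(-6725 + (20 - 4)) - 1*(-1674) = (-21399 + I*sqrt(22346))*(-6725 + 16) + 1674 = (-21399 + I*sqrt(22346))*(-6709) + 1674 = (143565891 - 6709*I*sqrt(22346)) + 1674 = 143567565 - 6709*I*sqrt(22346)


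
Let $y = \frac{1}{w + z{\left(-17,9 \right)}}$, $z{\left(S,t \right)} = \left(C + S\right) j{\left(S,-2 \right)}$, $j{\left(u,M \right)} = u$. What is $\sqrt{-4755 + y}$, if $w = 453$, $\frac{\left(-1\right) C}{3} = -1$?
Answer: $\frac{2 i \sqrt{567605366}}{691} \approx 68.957 i$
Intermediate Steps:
$C = 3$ ($C = \left(-3\right) \left(-1\right) = 3$)
$z{\left(S,t \right)} = S \left(3 + S\right)$ ($z{\left(S,t \right)} = \left(3 + S\right) S = S \left(3 + S\right)$)
$y = \frac{1}{691}$ ($y = \frac{1}{453 - 17 \left(3 - 17\right)} = \frac{1}{453 - -238} = \frac{1}{453 + 238} = \frac{1}{691} \approx 0.0014472$)
$\sqrt{-4755 + y} = \sqrt{-4755 + \frac{1}{691}} = \sqrt{- \frac{3285704}{691}} = \frac{2 i \sqrt{567605366}}{691}$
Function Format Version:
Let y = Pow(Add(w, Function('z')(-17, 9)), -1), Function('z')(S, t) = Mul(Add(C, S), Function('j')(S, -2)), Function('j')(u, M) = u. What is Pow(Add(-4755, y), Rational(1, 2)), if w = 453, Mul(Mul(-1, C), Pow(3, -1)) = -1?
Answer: Mul(Rational(2, 691), I, Pow(567605366, Rational(1, 2))) ≈ Mul(68.957, I)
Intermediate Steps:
C = 3 (C = Mul(-3, -1) = 3)
Function('z')(S, t) = Mul(S, Add(3, S)) (Function('z')(S, t) = Mul(Add(3, S), S) = Mul(S, Add(3, S)))
y = Rational(1, 691) (y = Pow(Add(453, Mul(-17, Add(3, -17))), -1) = Pow(Add(453, Mul(-17, -14)), -1) = Pow(Add(453, 238), -1) = Pow(691, -1) = Rational(1, 691) ≈ 0.0014472)
Pow(Add(-4755, y), Rational(1, 2)) = Pow(Add(-4755, Rational(1, 691)), Rational(1, 2)) = Pow(Rational(-3285704, 691), Rational(1, 2)) = Mul(Rational(2, 691), I, Pow(567605366, Rational(1, 2)))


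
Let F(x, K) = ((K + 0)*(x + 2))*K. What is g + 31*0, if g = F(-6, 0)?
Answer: 0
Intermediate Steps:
F(x, K) = K²*(2 + x) (F(x, K) = (K*(2 + x))*K = K²*(2 + x))
g = 0 (g = 0²*(2 - 6) = 0*(-4) = 0)
g + 31*0 = 0 + 31*0 = 0 + 0 = 0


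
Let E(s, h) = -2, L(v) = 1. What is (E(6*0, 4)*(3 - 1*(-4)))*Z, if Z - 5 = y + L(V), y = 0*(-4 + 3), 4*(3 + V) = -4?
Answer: -84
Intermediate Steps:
V = -4 (V = -3 + (¼)*(-4) = -3 - 1 = -4)
y = 0 (y = 0*(-1) = 0)
Z = 6 (Z = 5 + (0 + 1) = 5 + 1 = 6)
(E(6*0, 4)*(3 - 1*(-4)))*Z = -2*(3 - 1*(-4))*6 = -2*(3 + 4)*6 = -2*7*6 = -14*6 = -84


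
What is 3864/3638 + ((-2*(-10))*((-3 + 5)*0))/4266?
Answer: 1932/1819 ≈ 1.0621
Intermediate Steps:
3864/3638 + ((-2*(-10))*((-3 + 5)*0))/4266 = 3864*(1/3638) + (20*(2*0))*(1/4266) = 1932/1819 + (20*0)*(1/4266) = 1932/1819 + 0*(1/4266) = 1932/1819 + 0 = 1932/1819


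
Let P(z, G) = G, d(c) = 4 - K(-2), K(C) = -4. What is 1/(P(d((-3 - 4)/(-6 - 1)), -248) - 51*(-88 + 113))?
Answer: -1/1523 ≈ -0.00065660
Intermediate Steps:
d(c) = 8 (d(c) = 4 - 1*(-4) = 4 + 4 = 8)
1/(P(d((-3 - 4)/(-6 - 1)), -248) - 51*(-88 + 113)) = 1/(-248 - 51*(-88 + 113)) = 1/(-248 - 51*25) = 1/(-248 - 1275) = 1/(-1523) = -1/1523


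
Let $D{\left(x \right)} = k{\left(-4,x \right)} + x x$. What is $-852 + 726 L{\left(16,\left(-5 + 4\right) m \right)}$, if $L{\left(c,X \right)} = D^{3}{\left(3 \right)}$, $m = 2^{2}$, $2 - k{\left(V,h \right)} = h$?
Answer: $370860$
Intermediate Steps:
$k{\left(V,h \right)} = 2 - h$
$D{\left(x \right)} = 2 + x^{2} - x$ ($D{\left(x \right)} = \left(2 - x\right) + x x = \left(2 - x\right) + x^{2} = 2 + x^{2} - x$)
$m = 4$
$L{\left(c,X \right)} = 512$ ($L{\left(c,X \right)} = \left(2 + 3^{2} - 3\right)^{3} = \left(2 + 9 - 3\right)^{3} = 8^{3} = 512$)
$-852 + 726 L{\left(16,\left(-5 + 4\right) m \right)} = -852 + 726 \cdot 512 = -852 + 371712 = 370860$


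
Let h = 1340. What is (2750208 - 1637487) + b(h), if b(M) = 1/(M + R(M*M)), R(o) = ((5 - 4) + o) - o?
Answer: 1492158862/1341 ≈ 1.1127e+6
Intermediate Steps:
R(o) = 1 (R(o) = (1 + o) - o = 1)
b(M) = 1/(1 + M) (b(M) = 1/(M + 1) = 1/(1 + M))
(2750208 - 1637487) + b(h) = (2750208 - 1637487) + 1/(1 + 1340) = 1112721 + 1/1341 = 1492158862/1341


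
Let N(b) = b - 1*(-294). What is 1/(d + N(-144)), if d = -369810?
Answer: -1/369660 ≈ -2.7052e-6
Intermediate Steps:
N(b) = 294 + b (N(b) = b + 294 = 294 + b)
1/(d + N(-144)) = 1/(-369810 + (294 - 144)) = 1/(-369810 + 150) = 1/(-369660) = -1/369660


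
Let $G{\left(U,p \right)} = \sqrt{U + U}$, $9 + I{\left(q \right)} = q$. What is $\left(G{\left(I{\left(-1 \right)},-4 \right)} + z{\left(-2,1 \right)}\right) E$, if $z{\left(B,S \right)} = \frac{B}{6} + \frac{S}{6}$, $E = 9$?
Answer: $- \frac{3}{2} + 18 i \sqrt{5} \approx -1.5 + 40.249 i$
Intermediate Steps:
$I{\left(q \right)} = -9 + q$
$z{\left(B,S \right)} = \frac{B}{6} + \frac{S}{6}$ ($z{\left(B,S \right)} = B \frac{1}{6} + S \frac{1}{6} = \frac{B}{6} + \frac{S}{6}$)
$G{\left(U,p \right)} = \sqrt{2} \sqrt{U}$ ($G{\left(U,p \right)} = \sqrt{2 U} = \sqrt{2} \sqrt{U}$)
$\left(G{\left(I{\left(-1 \right)},-4 \right)} + z{\left(-2,1 \right)}\right) E = \left(\sqrt{2} \sqrt{-9 - 1} + \left(\frac{1}{6} \left(-2\right) + \frac{1}{6} \cdot 1\right)\right) 9 = \left(\sqrt{2} \sqrt{-10} + \left(- \frac{1}{3} + \frac{1}{6}\right)\right) 9 = \left(\sqrt{2} i \sqrt{10} - \frac{1}{6}\right) 9 = \left(2 i \sqrt{5} - \frac{1}{6}\right) 9 = \left(- \frac{1}{6} + 2 i \sqrt{5}\right) 9 = - \frac{3}{2} + 18 i \sqrt{5}$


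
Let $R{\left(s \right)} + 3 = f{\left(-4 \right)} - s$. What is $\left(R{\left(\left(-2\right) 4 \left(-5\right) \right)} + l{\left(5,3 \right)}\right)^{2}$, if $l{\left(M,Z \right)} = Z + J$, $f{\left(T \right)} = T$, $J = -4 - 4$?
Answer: $2704$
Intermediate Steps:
$J = -8$ ($J = -4 - 4 = -8$)
$l{\left(M,Z \right)} = -8 + Z$ ($l{\left(M,Z \right)} = Z - 8 = -8 + Z$)
$R{\left(s \right)} = -7 - s$ ($R{\left(s \right)} = -3 - \left(4 + s\right) = -7 - s$)
$\left(R{\left(\left(-2\right) 4 \left(-5\right) \right)} + l{\left(5,3 \right)}\right)^{2} = \left(\left(-7 - \left(-2\right) 4 \left(-5\right)\right) + \left(-8 + 3\right)\right)^{2} = \left(\left(-7 - \left(-8\right) \left(-5\right)\right) - 5\right)^{2} = \left(\left(-7 - 40\right) - 5\right)^{2} = \left(-47 - 5\right)^{2} = \left(-52\right)^{2} = 2704$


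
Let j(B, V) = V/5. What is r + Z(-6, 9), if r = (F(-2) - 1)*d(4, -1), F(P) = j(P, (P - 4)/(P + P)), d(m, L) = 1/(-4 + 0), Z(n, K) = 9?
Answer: 367/40 ≈ 9.1750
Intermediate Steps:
d(m, L) = -¼ (d(m, L) = 1/(-4) = -¼)
j(B, V) = V/5 (j(B, V) = V*(⅕) = V/5)
F(P) = (-4 + P)/(10*P) (F(P) = ((P - 4)/(P + P))/5 = ((-4 + P)/((2*P)))/5 = ((-4 + P)*(1/(2*P)))/5 = ((-4 + P)/(2*P))/5 = (-4 + P)/(10*P))
r = 7/40 (r = ((⅒)*(-4 - 2)/(-2) - 1)*(-¼) = ((⅒)*(-½)*(-6) - 1)*(-¼) = (3/10 - 1)*(-¼) = -7/10*(-¼) = 7/40 ≈ 0.17500)
r + Z(-6, 9) = 7/40 + 9 = 367/40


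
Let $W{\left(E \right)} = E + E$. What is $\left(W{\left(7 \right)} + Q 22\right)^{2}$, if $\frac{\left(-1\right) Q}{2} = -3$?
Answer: $21316$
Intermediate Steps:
$Q = 6$ ($Q = \left(-2\right) \left(-3\right) = 6$)
$W{\left(E \right)} = 2 E$
$\left(W{\left(7 \right)} + Q 22\right)^{2} = \left(2 \cdot 7 + 6 \cdot 22\right)^{2} = \left(14 + 132\right)^{2} = 146^{2} = 21316$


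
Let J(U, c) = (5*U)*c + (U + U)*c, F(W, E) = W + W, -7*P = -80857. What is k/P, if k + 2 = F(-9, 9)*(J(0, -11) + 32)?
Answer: -578/11551 ≈ -0.050039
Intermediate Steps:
P = 11551 (P = -⅐*(-80857) = 11551)
F(W, E) = 2*W
J(U, c) = 7*U*c (J(U, c) = 5*U*c + (2*U)*c = 5*U*c + 2*U*c = 7*U*c)
k = -578 (k = -2 + (2*(-9))*(7*0*(-11) + 32) = -2 - 18*(0 + 32) = -2 - 18*32 = -2 - 576 = -578)
k/P = -578/11551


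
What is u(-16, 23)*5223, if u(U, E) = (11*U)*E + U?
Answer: -21226272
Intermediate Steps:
u(U, E) = U + 11*E*U (u(U, E) = 11*E*U + U = U + 11*E*U)
u(-16, 23)*5223 = -16*(1 + 11*23)*5223 = -16*(1 + 253)*5223 = -16*254*5223 = -4064*5223 = -21226272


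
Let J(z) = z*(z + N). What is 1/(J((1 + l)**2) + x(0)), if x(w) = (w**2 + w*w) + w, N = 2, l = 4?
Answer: 1/675 ≈ 0.0014815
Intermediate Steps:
J(z) = z*(2 + z) (J(z) = z*(z + 2) = z*(2 + z))
x(w) = w + 2*w**2 (x(w) = (w**2 + w**2) + w = 2*w**2 + w = w + 2*w**2)
1/(J((1 + l)**2) + x(0)) = 1/((1 + 4)**2*(2 + (1 + 4)**2) + 0*(1 + 2*0)) = 1/(5**2*(2 + 5**2) + 0*(1 + 0)) = 1/(25*(2 + 25) + 0*1) = 1/(25*27 + 0) = 1/(675 + 0) = 1/675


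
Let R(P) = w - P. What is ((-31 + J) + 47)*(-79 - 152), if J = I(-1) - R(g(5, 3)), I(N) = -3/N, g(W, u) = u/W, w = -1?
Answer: -23793/5 ≈ -4758.6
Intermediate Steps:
R(P) = -1 - P
J = 23/5 (J = -3/(-1) - (-1 - 3/5) = -3*(-1) - (-1 - 3/5) = 3 - (-1 - 1*⅗) = 3 - (-1 - ⅗) = 3 - 1*(-8/5) = 3 + 8/5 = 23/5 ≈ 4.6000)
((-31 + J) + 47)*(-79 - 152) = ((-31 + 23/5) + 47)*(-79 - 152) = (-132/5 + 47)*(-231) = (103/5)*(-231) = -23793/5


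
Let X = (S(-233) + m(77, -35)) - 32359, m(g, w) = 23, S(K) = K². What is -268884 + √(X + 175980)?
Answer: -268884 + √197933 ≈ -2.6844e+5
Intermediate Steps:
X = 21953 (X = ((-233)² + 23) - 32359 = (54289 + 23) - 32359 = 54312 - 32359 = 21953)
-268884 + √(X + 175980) = -268884 + √(21953 + 175980) = -268884 + √197933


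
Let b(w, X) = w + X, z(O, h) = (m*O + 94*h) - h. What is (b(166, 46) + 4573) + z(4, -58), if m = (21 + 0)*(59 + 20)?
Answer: 6027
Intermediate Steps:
m = 1659 (m = 21*79 = 1659)
z(O, h) = 93*h + 1659*O (z(O, h) = (1659*O + 94*h) - h = (94*h + 1659*O) - h = 93*h + 1659*O)
b(w, X) = X + w
(b(166, 46) + 4573) + z(4, -58) = ((46 + 166) + 4573) + (93*(-58) + 1659*4) = (212 + 4573) + (-5394 + 6636) = 4785 + 1242 = 6027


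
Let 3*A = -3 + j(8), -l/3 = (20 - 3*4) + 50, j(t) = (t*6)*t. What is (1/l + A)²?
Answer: 488277409/30276 ≈ 16128.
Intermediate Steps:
j(t) = 6*t² (j(t) = (6*t)*t = 6*t²)
l = -174 (l = -3*((20 - 3*4) + 50) = -3*((20 - 12) + 50) = -3*(8 + 50) = -3*58 = -174)
A = 127 (A = (-3 + 6*8²)/3 = (-3 + 6*64)/3 = (-3 + 384)/3 = (⅓)*381 = 127)
(1/l + A)² = (1/(-174) + 127)² = (-1/174 + 127)² = (22097/174)² = 488277409/30276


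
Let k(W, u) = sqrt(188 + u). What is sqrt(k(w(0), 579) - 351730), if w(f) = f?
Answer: sqrt(-351730 + sqrt(767)) ≈ 593.04*I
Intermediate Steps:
sqrt(k(w(0), 579) - 351730) = sqrt(sqrt(188 + 579) - 351730) = sqrt(sqrt(767) - 351730) = sqrt(-351730 + sqrt(767))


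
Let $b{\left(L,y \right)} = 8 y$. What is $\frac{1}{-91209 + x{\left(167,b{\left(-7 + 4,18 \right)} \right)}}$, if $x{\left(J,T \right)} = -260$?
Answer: $- \frac{1}{91469} \approx -1.0933 \cdot 10^{-5}$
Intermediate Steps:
$\frac{1}{-91209 + x{\left(167,b{\left(-7 + 4,18 \right)} \right)}} = \frac{1}{-91209 - 260} = \frac{1}{-91469} = - \frac{1}{91469}$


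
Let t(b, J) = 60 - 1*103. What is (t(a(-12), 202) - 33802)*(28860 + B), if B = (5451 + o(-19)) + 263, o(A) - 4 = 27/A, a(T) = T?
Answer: -22234641975/19 ≈ -1.1702e+9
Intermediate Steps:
o(A) = 4 + 27/A
t(b, J) = -43 (t(b, J) = 60 - 103 = -43)
B = 108615/19 (B = (5451 + (4 + 27/(-19))) + 263 = (5451 + (4 + 27*(-1/19))) + 263 = (5451 + (4 - 27/19)) + 263 = (5451 + 49/19) + 263 = 103618/19 + 263 = 108615/19 ≈ 5716.6)
(t(a(-12), 202) - 33802)*(28860 + B) = (-43 - 33802)*(28860 + 108615/19) = -33845*656955/19 = -22234641975/19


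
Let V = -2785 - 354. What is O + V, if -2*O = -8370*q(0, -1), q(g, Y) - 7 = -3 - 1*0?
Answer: 13601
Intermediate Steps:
q(g, Y) = 4 (q(g, Y) = 7 + (-3 - 1*0) = 7 + (-3 + 0) = 7 - 3 = 4)
V = -3139
O = 16740 (O = -(-4185)*4 = -1/2*(-33480) = 16740)
O + V = 16740 - 3139 = 13601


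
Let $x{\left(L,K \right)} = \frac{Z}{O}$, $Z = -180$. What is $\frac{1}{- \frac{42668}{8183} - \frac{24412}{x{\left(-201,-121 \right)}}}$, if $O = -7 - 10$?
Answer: $- \frac{368235}{850914493} \approx -0.00043275$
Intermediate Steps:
$O = -17$ ($O = -7 - 10 = -17$)
$x{\left(L,K \right)} = \frac{180}{17}$ ($x{\left(L,K \right)} = - \frac{180}{-17} = \left(-180\right) \left(- \frac{1}{17}\right) = \frac{180}{17}$)
$\frac{1}{- \frac{42668}{8183} - \frac{24412}{x{\left(-201,-121 \right)}}} = \frac{1}{- \frac{42668}{8183} - \frac{24412}{\frac{180}{17}}} = \frac{1}{\left(-42668\right) \frac{1}{8183} - \frac{103751}{45}} = \frac{1}{- \frac{42668}{8183} - \frac{103751}{45}} = \frac{1}{- \frac{850914493}{368235}} = - \frac{368235}{850914493}$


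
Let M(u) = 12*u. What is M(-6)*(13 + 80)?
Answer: -6696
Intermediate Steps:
M(-6)*(13 + 80) = (12*(-6))*(13 + 80) = -72*93 = -6696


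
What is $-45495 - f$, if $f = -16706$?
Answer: $-28789$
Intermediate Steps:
$-45495 - f = -45495 - -16706 = -45495 + 16706 = -28789$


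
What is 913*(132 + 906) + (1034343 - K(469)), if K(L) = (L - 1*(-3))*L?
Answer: 1760669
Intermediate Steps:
K(L) = L*(3 + L) (K(L) = (L + 3)*L = (3 + L)*L = L*(3 + L))
913*(132 + 906) + (1034343 - K(469)) = 913*(132 + 906) + (1034343 - 469*(3 + 469)) = 913*1038 + (1034343 - 469*472) = 947694 + (1034343 - 1*221368) = 947694 + (1034343 - 221368) = 947694 + 812975 = 1760669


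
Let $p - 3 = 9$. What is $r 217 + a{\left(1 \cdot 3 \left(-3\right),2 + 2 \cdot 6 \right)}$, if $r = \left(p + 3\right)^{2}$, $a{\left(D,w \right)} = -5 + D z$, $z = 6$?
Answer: $48766$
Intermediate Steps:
$p = 12$ ($p = 3 + 9 = 12$)
$a{\left(D,w \right)} = -5 + 6 D$ ($a{\left(D,w \right)} = -5 + D 6 = -5 + 6 D$)
$r = 225$ ($r = \left(12 + 3\right)^{2} = 15^{2} = 225$)
$r 217 + a{\left(1 \cdot 3 \left(-3\right),2 + 2 \cdot 6 \right)} = 225 \cdot 217 + \left(-5 + 6 \cdot 1 \cdot 3 \left(-3\right)\right) = 48825 + \left(-5 + 6 \cdot 3 \left(-3\right)\right) = 48825 + \left(-5 + 6 \left(-9\right)\right) = 48825 - 59 = 48766$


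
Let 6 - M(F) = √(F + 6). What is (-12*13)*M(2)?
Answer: -936 + 312*√2 ≈ -494.77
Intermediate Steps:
M(F) = 6 - √(6 + F) (M(F) = 6 - √(F + 6) = 6 - √(6 + F))
(-12*13)*M(2) = (-12*13)*(6 - √(6 + 2)) = -156*(6 - √8) = -156*(6 - 2*√2) = -936 + 312*√2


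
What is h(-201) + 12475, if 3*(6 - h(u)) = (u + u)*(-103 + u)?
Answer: -28255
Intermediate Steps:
h(u) = 6 - 2*u*(-103 + u)/3 (h(u) = 6 - (u + u)*(-103 + u)/3 = 6 - 2*u*(-103 + u)/3)
h(-201) + 12475 = (6 - ⅔*(-201)² + (206/3)*(-201)) + 12475 = (6 - ⅔*40401 - 13802) + 12475 = (6 - 26934 - 13802) + 12475 = -40730 + 12475 = -28255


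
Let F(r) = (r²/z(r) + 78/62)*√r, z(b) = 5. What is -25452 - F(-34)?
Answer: -25452 - 36031*I*√34/155 ≈ -25452.0 - 1355.5*I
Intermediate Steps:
F(r) = √r*(39/31 + r²/5) (F(r) = (r²/5 + 78/62)*√r = (r²*(⅕) + 78*(1/62))*√r = (r²/5 + 39/31)*√r = (39/31 + r²/5)*√r = √r*(39/31 + r²/5))
-25452 - F(-34) = -25452 - √(-34)*(195 + 31*(-34)²)/155 = -25452 - I*√34*(195 + 31*1156)/155 = -25452 - I*√34*(195 + 35836)/155 = -25452 - I*√34*36031/155 = -25452 - 36031*I*√34/155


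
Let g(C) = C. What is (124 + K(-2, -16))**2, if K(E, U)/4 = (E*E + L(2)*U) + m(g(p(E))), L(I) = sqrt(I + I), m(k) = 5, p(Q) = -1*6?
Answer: 1024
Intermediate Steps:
p(Q) = -6
L(I) = sqrt(2)*sqrt(I) (L(I) = sqrt(2*I) = sqrt(2)*sqrt(I))
K(E, U) = 20 + 4*E**2 + 8*U (K(E, U) = 4*((E*E + (sqrt(2)*sqrt(2))*U) + 5) = 4*((E**2 + 2*U) + 5) = 4*(5 + E**2 + 2*U) = 20 + 4*E**2 + 8*U)
(124 + K(-2, -16))**2 = (124 + (20 + 4*(-2)**2 + 8*(-16)))**2 = (124 + (20 + 4*4 - 128))**2 = (124 + (20 + 16 - 128))**2 = (124 - 92)**2 = 32**2 = 1024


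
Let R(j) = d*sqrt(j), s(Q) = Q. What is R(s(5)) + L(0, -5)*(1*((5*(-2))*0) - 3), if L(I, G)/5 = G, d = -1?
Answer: 75 - sqrt(5) ≈ 72.764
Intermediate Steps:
L(I, G) = 5*G
R(j) = -sqrt(j)
R(s(5)) + L(0, -5)*(1*((5*(-2))*0) - 3) = -sqrt(5) + (5*(-5))*(1*((5*(-2))*0) - 3) = -sqrt(5) - 25*(1*(-10*0) - 3) = -sqrt(5) - 25*(1*0 - 3) = -sqrt(5) - 25*(0 - 3) = -sqrt(5) - 25*(-3) = -sqrt(5) + 75 = 75 - sqrt(5)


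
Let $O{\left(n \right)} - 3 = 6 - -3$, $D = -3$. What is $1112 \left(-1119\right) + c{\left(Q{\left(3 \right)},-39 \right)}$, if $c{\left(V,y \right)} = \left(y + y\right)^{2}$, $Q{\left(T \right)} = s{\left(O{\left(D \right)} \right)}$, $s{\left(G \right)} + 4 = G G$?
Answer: $-1238244$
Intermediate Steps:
$O{\left(n \right)} = 12$ ($O{\left(n \right)} = 3 + \left(6 - -3\right) = 3 + \left(6 + 3\right) = 3 + 9 = 12$)
$s{\left(G \right)} = -4 + G^{2}$ ($s{\left(G \right)} = -4 + G G = -4 + G^{2}$)
$Q{\left(T \right)} = 140$ ($Q{\left(T \right)} = -4 + 12^{2} = -4 + 144 = 140$)
$c{\left(V,y \right)} = 4 y^{2}$ ($c{\left(V,y \right)} = \left(2 y\right)^{2} = 4 y^{2}$)
$1112 \left(-1119\right) + c{\left(Q{\left(3 \right)},-39 \right)} = 1112 \left(-1119\right) + 4 \left(-39\right)^{2} = -1244328 + 4 \cdot 1521 = -1244328 + 6084 = -1238244$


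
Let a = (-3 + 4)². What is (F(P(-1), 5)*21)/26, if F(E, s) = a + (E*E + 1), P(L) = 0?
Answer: 21/13 ≈ 1.6154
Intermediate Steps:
a = 1 (a = 1² = 1)
F(E, s) = 2 + E² (F(E, s) = 1 + (E*E + 1) = 1 + (E² + 1) = 1 + (1 + E²) = 2 + E²)
(F(P(-1), 5)*21)/26 = ((2 + 0²)*21)/26 = ((2 + 0)*21)*(1/26) = (2*21)*(1/26) = 42*(1/26) = 21/13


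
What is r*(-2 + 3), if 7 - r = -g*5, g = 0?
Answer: 7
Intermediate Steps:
r = 7 (r = 7 - (-1*0)*5 = 7 - 0*5 = 7 - 1*0 = 7 + 0 = 7)
r*(-2 + 3) = 7*(-2 + 3) = 7*1 = 7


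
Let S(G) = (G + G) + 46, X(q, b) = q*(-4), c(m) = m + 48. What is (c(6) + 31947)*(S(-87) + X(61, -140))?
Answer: -11904372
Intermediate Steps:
c(m) = 48 + m
X(q, b) = -4*q
S(G) = 46 + 2*G (S(G) = 2*G + 46 = 46 + 2*G)
(c(6) + 31947)*(S(-87) + X(61, -140)) = ((48 + 6) + 31947)*((46 + 2*(-87)) - 4*61) = (54 + 31947)*((46 - 174) - 244) = 32001*(-128 - 244) = 32001*(-372) = -11904372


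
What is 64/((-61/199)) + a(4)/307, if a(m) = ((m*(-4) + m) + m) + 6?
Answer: -3910074/18727 ≈ -208.79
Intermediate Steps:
a(m) = 6 - 2*m (a(m) = ((-4*m + m) + m) + 6 = (-3*m + m) + 6 = -2*m + 6 = 6 - 2*m)
64/((-61/199)) + a(4)/307 = 64/((-61/199)) + (6 - 2*4)/307 = 64/((-61*1/199)) + (6 - 8)*(1/307) = 64/(-61/199) - 2*1/307 = 64*(-199/61) - 2/307 = -12736/61 - 2/307 = -3910074/18727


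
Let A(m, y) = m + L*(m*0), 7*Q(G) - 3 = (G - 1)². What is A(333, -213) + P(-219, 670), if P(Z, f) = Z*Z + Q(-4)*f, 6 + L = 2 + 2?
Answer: 50974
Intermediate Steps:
L = -2 (L = -6 + (2 + 2) = -6 + 4 = -2)
Q(G) = 3/7 + (-1 + G)²/7 (Q(G) = 3/7 + (G - 1)²/7 = 3/7 + (-1 + G)²/7)
A(m, y) = m (A(m, y) = m - 2*m*0 = m - 2*0 = m + 0 = m)
P(Z, f) = Z² + 4*f (P(Z, f) = Z*Z + (3/7 + (-1 - 4)²/7)*f = Z² + (3/7 + (⅐)*(-5)²)*f = Z² + (3/7 + (⅐)*25)*f = Z² + (3/7 + 25/7)*f = Z² + 4*f)
A(333, -213) + P(-219, 670) = 333 + ((-219)² + 4*670) = 333 + (47961 + 2680) = 333 + 50641 = 50974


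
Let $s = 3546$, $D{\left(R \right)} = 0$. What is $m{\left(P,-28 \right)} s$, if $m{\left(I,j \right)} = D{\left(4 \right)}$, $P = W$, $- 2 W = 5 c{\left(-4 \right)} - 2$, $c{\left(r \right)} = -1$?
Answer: $0$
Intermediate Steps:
$W = \frac{7}{2}$ ($W = - \frac{5 \left(-1\right) - 2}{2} = - \frac{-5 - 2}{2} = \left(- \frac{1}{2}\right) \left(-7\right) = \frac{7}{2} \approx 3.5$)
$P = \frac{7}{2} \approx 3.5$
$m{\left(I,j \right)} = 0$
$m{\left(P,-28 \right)} s = 0 \cdot 3546 = 0$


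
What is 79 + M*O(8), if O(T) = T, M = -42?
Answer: -257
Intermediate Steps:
79 + M*O(8) = 79 - 42*8 = 79 - 336 = -257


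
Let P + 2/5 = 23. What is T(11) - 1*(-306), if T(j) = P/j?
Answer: 16943/55 ≈ 308.05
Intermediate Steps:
P = 113/5 (P = -⅖ + 23 = 113/5 ≈ 22.600)
T(j) = 113/(5*j)
T(11) - 1*(-306) = (113/5)/11 - 1*(-306) = (113/5)*(1/11) + 306 = 113/55 + 306 = 16943/55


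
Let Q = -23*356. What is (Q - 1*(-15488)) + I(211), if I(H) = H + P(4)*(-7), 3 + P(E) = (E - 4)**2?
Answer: 7532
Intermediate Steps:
P(E) = -3 + (-4 + E)**2 (P(E) = -3 + (E - 4)**2 = -3 + (-4 + E)**2)
I(H) = 21 + H (I(H) = H + (-3 + (-4 + 4)**2)*(-7) = H + (-3 + 0**2)*(-7) = H + (-3 + 0)*(-7) = H - 3*(-7) = H + 21 = 21 + H)
Q = -8188
(Q - 1*(-15488)) + I(211) = (-8188 - 1*(-15488)) + (21 + 211) = (-8188 + 15488) + 232 = 7300 + 232 = 7532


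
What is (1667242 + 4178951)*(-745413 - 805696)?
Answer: -9068082578037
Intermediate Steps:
(1667242 + 4178951)*(-745413 - 805696) = 5846193*(-1551109) = -9068082578037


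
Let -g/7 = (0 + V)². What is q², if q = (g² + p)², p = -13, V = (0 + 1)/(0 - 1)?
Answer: 1679616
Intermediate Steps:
V = -1 (V = 1/(-1) = 1*(-1) = -1)
g = -7 (g = -7*(0 - 1)² = -7*(-1)² = -7*1 = -7)
q = 1296 (q = ((-7)² - 13)² = (49 - 13)² = 36² = 1296)
q² = 1296² = 1679616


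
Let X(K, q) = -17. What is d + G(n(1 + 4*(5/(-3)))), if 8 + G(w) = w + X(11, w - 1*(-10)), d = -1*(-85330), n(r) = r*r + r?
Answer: 767983/9 ≈ 85332.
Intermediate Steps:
n(r) = r + r**2 (n(r) = r**2 + r = r + r**2)
d = 85330
G(w) = -25 + w (G(w) = -8 + (w - 17) = -8 + (-17 + w) = -25 + w)
d + G(n(1 + 4*(5/(-3)))) = 85330 + (-25 + (1 + 4*(5/(-3)))*(1 + (1 + 4*(5/(-3))))) = 85330 + (-25 + (1 + 4*(5*(-1/3)))*(1 + (1 + 4*(5*(-1/3))))) = 85330 + (-25 + (1 + 4*(-5/3))*(1 + (1 + 4*(-5/3)))) = 85330 + (-25 + (1 - 20/3)*(1 + (1 - 20/3))) = 85330 + (-25 - 17*(1 - 17/3)/3) = 85330 + (-25 - 17/3*(-14/3)) = 85330 + (-25 + 238/9) = 85330 + 13/9 = 767983/9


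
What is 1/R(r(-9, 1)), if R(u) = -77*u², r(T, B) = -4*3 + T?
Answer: -1/33957 ≈ -2.9449e-5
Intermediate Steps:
r(T, B) = -12 + T
1/R(r(-9, 1)) = 1/(-77*(-12 - 9)²) = 1/(-77*(-21)²) = 1/(-77*441) = 1/(-33957) = -1/33957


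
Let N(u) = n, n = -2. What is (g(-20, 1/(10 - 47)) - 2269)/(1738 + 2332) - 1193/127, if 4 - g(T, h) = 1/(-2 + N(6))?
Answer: -20572533/2067560 ≈ -9.9501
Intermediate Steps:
N(u) = -2
g(T, h) = 17/4 (g(T, h) = 4 - 1/(-2 - 2) = 4 - 1/(-4) = 4 - 1*(-¼) = 4 + ¼ = 17/4)
(g(-20, 1/(10 - 47)) - 2269)/(1738 + 2332) - 1193/127 = (17/4 - 2269)/(1738 + 2332) - 1193/127 = -9059/4/4070 - 1193*1/127 = -9059/4*1/4070 - 1193/127 = -9059/16280 - 1193/127 = -20572533/2067560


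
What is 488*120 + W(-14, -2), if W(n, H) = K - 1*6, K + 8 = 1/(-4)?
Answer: 234183/4 ≈ 58546.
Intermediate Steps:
K = -33/4 (K = -8 + 1/(-4) = -8 - ¼ = -33/4 ≈ -8.2500)
W(n, H) = -57/4 (W(n, H) = -33/4 - 1*6 = -33/4 - 6 = -57/4)
488*120 + W(-14, -2) = 488*120 - 57/4 = 58560 - 57/4 = 234183/4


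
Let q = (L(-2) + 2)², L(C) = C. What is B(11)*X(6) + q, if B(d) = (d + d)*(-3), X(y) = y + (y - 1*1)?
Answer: -726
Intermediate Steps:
X(y) = -1 + 2*y (X(y) = y + (y - 1) = y + (-1 + y) = -1 + 2*y)
q = 0 (q = (-2 + 2)² = 0² = 0)
B(d) = -6*d (B(d) = (2*d)*(-3) = -6*d)
B(11)*X(6) + q = (-6*11)*(-1 + 2*6) + 0 = -66*(-1 + 12) + 0 = -66*11 + 0 = -726 + 0 = -726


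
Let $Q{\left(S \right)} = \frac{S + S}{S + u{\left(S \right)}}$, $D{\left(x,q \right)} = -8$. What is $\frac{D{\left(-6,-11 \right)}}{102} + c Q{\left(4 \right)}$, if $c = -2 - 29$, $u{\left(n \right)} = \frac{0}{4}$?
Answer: $- \frac{3166}{51} \approx -62.078$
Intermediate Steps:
$u{\left(n \right)} = 0$ ($u{\left(n \right)} = 0 \cdot \frac{1}{4} = 0$)
$c = -31$ ($c = -2 - 29 = -31$)
$Q{\left(S \right)} = 2$ ($Q{\left(S \right)} = \frac{S + S}{S + 0} = \frac{2 S}{S} = 2$)
$\frac{D{\left(-6,-11 \right)}}{102} + c Q{\left(4 \right)} = - \frac{8}{102} - 62 = \left(-8\right) \frac{1}{102} - 62 = - \frac{4}{51} - 62 = - \frac{3166}{51}$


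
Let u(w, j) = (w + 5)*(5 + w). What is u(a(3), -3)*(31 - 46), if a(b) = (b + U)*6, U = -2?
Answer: -1815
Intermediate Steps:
a(b) = -12 + 6*b (a(b) = (b - 2)*6 = (-2 + b)*6 = -12 + 6*b)
u(w, j) = (5 + w)**2 (u(w, j) = (5 + w)*(5 + w) = (5 + w)**2)
u(a(3), -3)*(31 - 46) = (5 + (-12 + 6*3))**2*(31 - 46) = (5 + (-12 + 18))**2*(-15) = (5 + 6)**2*(-15) = 11**2*(-15) = 121*(-15) = -1815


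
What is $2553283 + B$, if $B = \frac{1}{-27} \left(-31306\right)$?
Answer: $\frac{68969947}{27} \approx 2.5544 \cdot 10^{6}$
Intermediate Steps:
$B = \frac{31306}{27}$ ($B = \left(- \frac{1}{27}\right) \left(-31306\right) = \frac{31306}{27} \approx 1159.5$)
$2553283 + B = 2553283 + \frac{31306}{27} = \frac{68969947}{27}$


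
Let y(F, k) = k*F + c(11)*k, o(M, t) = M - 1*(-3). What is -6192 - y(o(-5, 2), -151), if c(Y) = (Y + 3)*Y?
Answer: 16760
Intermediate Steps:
c(Y) = Y*(3 + Y) (c(Y) = (3 + Y)*Y = Y*(3 + Y))
o(M, t) = 3 + M (o(M, t) = M + 3 = 3 + M)
y(F, k) = 154*k + F*k (y(F, k) = k*F + (11*(3 + 11))*k = F*k + (11*14)*k = F*k + 154*k = 154*k + F*k)
-6192 - y(o(-5, 2), -151) = -6192 - (-151)*(154 + (3 - 5)) = -6192 - (-151)*(154 - 2) = -6192 - (-151)*152 = -6192 - 1*(-22952) = -6192 + 22952 = 16760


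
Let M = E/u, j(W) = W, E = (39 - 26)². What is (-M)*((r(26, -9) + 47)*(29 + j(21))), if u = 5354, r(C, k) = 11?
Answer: -245050/2677 ≈ -91.539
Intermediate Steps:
E = 169 (E = 13² = 169)
M = 169/5354 ≈ 0.031565
(-M)*((r(26, -9) + 47)*(29 + j(21))) = (-1*169/5354)*((11 + 47)*(29 + 21)) = -4901*50/2677 = -169/5354*2900 = -245050/2677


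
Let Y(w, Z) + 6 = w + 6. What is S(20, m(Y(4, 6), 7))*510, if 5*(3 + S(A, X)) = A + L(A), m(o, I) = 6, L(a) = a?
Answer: 2550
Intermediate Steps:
Y(w, Z) = w (Y(w, Z) = -6 + (w + 6) = -6 + (6 + w) = w)
S(A, X) = -3 + 2*A/5 (S(A, X) = -3 + (A + A)/5 = -3 + (2*A)/5 = -3 + 2*A/5)
S(20, m(Y(4, 6), 7))*510 = (-3 + (⅖)*20)*510 = (-3 + 8)*510 = 5*510 = 2550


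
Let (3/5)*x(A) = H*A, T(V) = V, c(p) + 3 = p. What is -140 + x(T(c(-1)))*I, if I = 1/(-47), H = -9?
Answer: -6640/47 ≈ -141.28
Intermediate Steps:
c(p) = -3 + p
I = -1/47 ≈ -0.021277
x(A) = -15*A (x(A) = 5*(-9*A)/3 = -15*A)
-140 + x(T(c(-1)))*I = -140 - 15*(-3 - 1)*(-1/47) = -140 - 15*(-4)*(-1/47) = -140 + 60*(-1/47) = -140 - 60/47 = -6640/47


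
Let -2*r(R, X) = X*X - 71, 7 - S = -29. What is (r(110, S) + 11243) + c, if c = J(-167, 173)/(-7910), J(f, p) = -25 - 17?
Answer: 12012471/1130 ≈ 10631.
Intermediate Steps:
J(f, p) = -42
S = 36 (S = 7 - 1*(-29) = 7 + 29 = 36)
r(R, X) = 71/2 - X²/2 (r(R, X) = -(X*X - 71)/2 = -(X² - 71)/2 = -(-71 + X²)/2 = 71/2 - X²/2)
c = 3/565 (c = -42/(-7910) = -42*(-1/7910) = 3/565 ≈ 0.0053097)
(r(110, S) + 11243) + c = ((71/2 - ½*36²) + 11243) + 3/565 = ((71/2 - ½*1296) + 11243) + 3/565 = ((71/2 - 648) + 11243) + 3/565 = (-1225/2 + 11243) + 3/565 = 21261/2 + 3/565 = 12012471/1130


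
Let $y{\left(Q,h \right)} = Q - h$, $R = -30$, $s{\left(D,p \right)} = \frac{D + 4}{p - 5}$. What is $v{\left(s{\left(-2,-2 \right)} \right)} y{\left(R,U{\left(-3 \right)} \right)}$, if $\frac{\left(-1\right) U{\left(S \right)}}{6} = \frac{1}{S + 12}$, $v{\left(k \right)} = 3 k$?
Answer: $\frac{176}{7} \approx 25.143$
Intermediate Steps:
$s{\left(D,p \right)} = \frac{4 + D}{-5 + p}$
$U{\left(S \right)} = - \frac{6}{12 + S}$ ($U{\left(S \right)} = - \frac{6}{S + 12} = - \frac{6}{12 + S}$)
$v{\left(s{\left(-2,-2 \right)} \right)} y{\left(R,U{\left(-3 \right)} \right)} = 3 \frac{4 - 2}{-5 - 2} \left(-30 - - \frac{6}{12 - 3}\right) = 3 \frac{1}{-7} \cdot 2 \left(-30 - - \frac{6}{9}\right) = 3 \left(\left(- \frac{1}{7}\right) 2\right) \left(-30 - \left(-6\right) \frac{1}{9}\right) = 3 \left(- \frac{2}{7}\right) \left(-30 - - \frac{2}{3}\right) = - \frac{6 \left(-30 + \frac{2}{3}\right)}{7} = \left(- \frac{6}{7}\right) \left(- \frac{88}{3}\right) = \frac{176}{7}$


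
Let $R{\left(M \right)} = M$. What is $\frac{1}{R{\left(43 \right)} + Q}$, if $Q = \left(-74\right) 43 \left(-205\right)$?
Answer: $\frac{1}{652353} \approx 1.5329 \cdot 10^{-6}$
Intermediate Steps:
$Q = 652310$ ($Q = \left(-3182\right) \left(-205\right) = 652310$)
$\frac{1}{R{\left(43 \right)} + Q} = \frac{1}{43 + 652310} = \frac{1}{652353}$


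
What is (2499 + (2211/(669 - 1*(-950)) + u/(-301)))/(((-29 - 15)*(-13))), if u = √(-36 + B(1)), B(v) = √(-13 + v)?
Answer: 1012023/231517 - √(-36 + 2*I*√3)/172172 ≈ 4.3713 - 3.4889e-5*I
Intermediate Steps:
u = √(-36 + 2*I*√3) (u = √(-36 + √(-13 + 1)) = √(-36 + √(-12)) = √(-36 + 2*I*√3) ≈ 0.28834 + 6.0069*I)
(2499 + (2211/(669 - 1*(-950)) + u/(-301)))/(((-29 - 15)*(-13))) = (2499 + (2211/(669 - 1*(-950)) + √(-36 + 2*I*√3)/(-301)))/(((-29 - 15)*(-13))) = (2499 + (2211/(669 + 950) + √(-36 + 2*I*√3)*(-1/301)))/((-44*(-13))) = (2499 + (2211/1619 - √(-36 + 2*I*√3)/301))/572 = (2499 + (2211*(1/1619) - √(-36 + 2*I*√3)/301))*(1/572) = (2499 + (2211/1619 - √(-36 + 2*I*√3)/301))*(1/572) = (4048092/1619 - √(-36 + 2*I*√3)/301)*(1/572) = 1012023/231517 - √(-36 + 2*I*√3)/172172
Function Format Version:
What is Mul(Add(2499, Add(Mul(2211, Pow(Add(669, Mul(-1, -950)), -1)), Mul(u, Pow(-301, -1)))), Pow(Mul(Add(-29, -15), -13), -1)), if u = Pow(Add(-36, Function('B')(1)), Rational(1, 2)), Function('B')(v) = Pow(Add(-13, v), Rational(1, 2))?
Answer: Add(Rational(1012023, 231517), Mul(Rational(-1, 172172), Pow(Add(-36, Mul(2, I, Pow(3, Rational(1, 2)))), Rational(1, 2)))) ≈ Add(4.3713, Mul(-3.4889e-5, I))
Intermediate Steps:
u = Pow(Add(-36, Mul(2, I, Pow(3, Rational(1, 2)))), Rational(1, 2)) (u = Pow(Add(-36, Pow(Add(-13, 1), Rational(1, 2))), Rational(1, 2)) = Pow(Add(-36, Pow(-12, Rational(1, 2))), Rational(1, 2)) = Pow(Add(-36, Mul(2, I, Pow(3, Rational(1, 2)))), Rational(1, 2)) ≈ Add(0.28834, Mul(6.0069, I)))
Mul(Add(2499, Add(Mul(2211, Pow(Add(669, Mul(-1, -950)), -1)), Mul(u, Pow(-301, -1)))), Pow(Mul(Add(-29, -15), -13), -1)) = Mul(Add(2499, Add(Mul(2211, Pow(Add(669, Mul(-1, -950)), -1)), Mul(Pow(Add(-36, Mul(2, I, Pow(3, Rational(1, 2)))), Rational(1, 2)), Pow(-301, -1)))), Pow(Mul(Add(-29, -15), -13), -1)) = Mul(Add(2499, Add(Mul(2211, Pow(Add(669, 950), -1)), Mul(Pow(Add(-36, Mul(2, I, Pow(3, Rational(1, 2)))), Rational(1, 2)), Rational(-1, 301)))), Pow(Mul(-44, -13), -1)) = Mul(Add(2499, Add(Mul(2211, Pow(1619, -1)), Mul(Rational(-1, 301), Pow(Add(-36, Mul(2, I, Pow(3, Rational(1, 2)))), Rational(1, 2))))), Pow(572, -1)) = Mul(Add(2499, Add(Mul(2211, Rational(1, 1619)), Mul(Rational(-1, 301), Pow(Add(-36, Mul(2, I, Pow(3, Rational(1, 2)))), Rational(1, 2))))), Rational(1, 572)) = Mul(Add(2499, Add(Rational(2211, 1619), Mul(Rational(-1, 301), Pow(Add(-36, Mul(2, I, Pow(3, Rational(1, 2)))), Rational(1, 2))))), Rational(1, 572)) = Mul(Add(Rational(4048092, 1619), Mul(Rational(-1, 301), Pow(Add(-36, Mul(2, I, Pow(3, Rational(1, 2)))), Rational(1, 2)))), Rational(1, 572)) = Add(Rational(1012023, 231517), Mul(Rational(-1, 172172), Pow(Add(-36, Mul(2, I, Pow(3, Rational(1, 2)))), Rational(1, 2))))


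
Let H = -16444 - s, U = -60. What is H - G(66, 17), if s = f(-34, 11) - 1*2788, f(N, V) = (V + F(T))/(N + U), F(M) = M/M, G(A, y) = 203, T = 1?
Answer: -651367/47 ≈ -13859.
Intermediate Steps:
F(M) = 1
f(N, V) = (1 + V)/(-60 + N) (f(N, V) = (V + 1)/(N - 60) = (1 + V)/(-60 + N))
s = -131042/47 (s = (1 + 11)/(-60 - 34) - 1*2788 = 12/(-94) - 2788 = -1/94*12 - 2788 = -6/47 - 2788 = -131042/47 ≈ -2788.1)
H = -641826/47 (H = -16444 - 1*(-131042/47) = -16444 + 131042/47 = -641826/47 ≈ -13656.)
H - G(66, 17) = -641826/47 - 1*203 = -641826/47 - 203 = -651367/47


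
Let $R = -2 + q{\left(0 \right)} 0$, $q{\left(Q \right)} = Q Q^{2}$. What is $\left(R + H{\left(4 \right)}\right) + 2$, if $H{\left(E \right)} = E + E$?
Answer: $8$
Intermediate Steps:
$H{\left(E \right)} = 2 E$
$q{\left(Q \right)} = Q^{3}$
$R = -2$ ($R = -2 + 0^{3} \cdot 0 = -2 + 0 \cdot 0 = -2 + 0 = -2$)
$\left(R + H{\left(4 \right)}\right) + 2 = \left(-2 + 2 \cdot 4\right) + 2 = \left(-2 + 8\right) + 2 = 6 + 2 = 8$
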